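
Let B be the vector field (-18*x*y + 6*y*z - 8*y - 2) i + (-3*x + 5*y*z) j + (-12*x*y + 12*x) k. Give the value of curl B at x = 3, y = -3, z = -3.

(∇×B)₁ = ∂B₃/∂y − ∂B₂/∂z = -12*x - 5*y
(∇×B)₂ = ∂B₁/∂z − ∂B₃/∂x = 18*y - 12
(∇×B)₃ = ∂B₂/∂x − ∂B₁/∂y = 18*x - 6*z + 5
∇×B = (-12*x - 5*y, 18*y - 12, 18*x - 6*z + 5)
At (3, -3, -3): (-21, -66, 77).

(-21, -66, 77)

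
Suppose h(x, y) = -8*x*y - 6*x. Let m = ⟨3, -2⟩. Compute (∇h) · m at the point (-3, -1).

∂h/∂x = -8*y - 6
∂h/∂y = -8*x
∇h at (-3, -1) = (2, 24)
∇h · m = (2)(3) + (24)(-2) = -42

-42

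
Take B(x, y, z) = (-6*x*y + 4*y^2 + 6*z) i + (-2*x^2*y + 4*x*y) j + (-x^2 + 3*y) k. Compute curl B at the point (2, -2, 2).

(3, 10, 36)

(∇×B)₁ = ∂B₃/∂y − ∂B₂/∂z = 3
(∇×B)₂ = ∂B₁/∂z − ∂B₃/∂x = 2*x + 6
(∇×B)₃ = ∂B₂/∂x − ∂B₁/∂y = -4*x*y + 6*x - 4*y
∇×B = (3, 2*x + 6, -4*x*y + 6*x - 4*y)
At (2, -2, 2): (3, 10, 36).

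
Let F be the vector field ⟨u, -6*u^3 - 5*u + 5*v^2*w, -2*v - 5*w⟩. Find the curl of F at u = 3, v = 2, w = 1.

(-22, 0, -167)

(∇×F)₁ = ∂F₃/∂v − ∂F₂/∂w = -5*v^2 - 2
(∇×F)₂ = ∂F₁/∂w − ∂F₃/∂u = 0
(∇×F)₃ = ∂F₂/∂u − ∂F₁/∂v = -18*u^2 - 5
∇×F = (-5*v^2 - 2, 0, -18*u^2 - 5)
At (3, 2, 1): (-22, 0, -167).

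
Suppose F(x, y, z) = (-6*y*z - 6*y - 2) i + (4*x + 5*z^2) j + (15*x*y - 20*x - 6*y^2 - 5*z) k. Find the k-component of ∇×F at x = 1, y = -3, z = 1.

(∇×F)_3 = ∂F₂/∂x − ∂F₁/∂y
= 4 − (-6*z - 6)
= 6*z + 10
At (1, -3, 1): 16.

16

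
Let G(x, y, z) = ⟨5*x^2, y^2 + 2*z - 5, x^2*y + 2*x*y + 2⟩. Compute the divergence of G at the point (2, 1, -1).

∂G₁/∂x = 10*x
∂G₂/∂y = 2*y
∂G₃/∂z = 0
∇·G = 10*x + 2*y
At (2, 1, -1): 22.

22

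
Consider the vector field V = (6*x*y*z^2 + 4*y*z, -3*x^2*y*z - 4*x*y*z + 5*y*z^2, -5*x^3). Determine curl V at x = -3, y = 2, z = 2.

(-10, -1, 120)

(∇×V)₁ = ∂V₃/∂y − ∂V₂/∂z = 3*x^2*y + 4*x*y - 10*y*z
(∇×V)₂ = ∂V₁/∂z − ∂V₃/∂x = 15*x^2 + 12*x*y*z + 4*y
(∇×V)₃ = ∂V₂/∂x − ∂V₁/∂y = -6*x*y*z - 6*x*z^2 - 4*y*z - 4*z
∇×V = (3*x^2*y + 4*x*y - 10*y*z, 15*x^2 + 12*x*y*z + 4*y, -6*x*y*z - 6*x*z^2 - 4*y*z - 4*z)
At (-3, 2, 2): (-10, -1, 120).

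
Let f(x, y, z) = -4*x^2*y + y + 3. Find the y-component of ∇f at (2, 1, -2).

(∇f)_2 = ∂f/∂y = -4*x^2 + 1
At (2, 1, -2): -15.

-15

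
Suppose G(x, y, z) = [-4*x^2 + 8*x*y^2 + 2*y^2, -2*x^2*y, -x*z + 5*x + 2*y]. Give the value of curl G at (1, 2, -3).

(∇×G)₁ = ∂G₃/∂y − ∂G₂/∂z = 2
(∇×G)₂ = ∂G₁/∂z − ∂G₃/∂x = z - 5
(∇×G)₃ = ∂G₂/∂x − ∂G₁/∂y = -20*x*y - 4*y
∇×G = (2, z - 5, -20*x*y - 4*y)
At (1, 2, -3): (2, -8, -48).

(2, -8, -48)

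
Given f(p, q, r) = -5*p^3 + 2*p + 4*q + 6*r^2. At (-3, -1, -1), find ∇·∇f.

102

∂²f/∂p² = -30*p
∂²f/∂q² = 0
∂²f/∂r² = 12
∇²f = -30*p + 12
At (-3, -1, -1): 102.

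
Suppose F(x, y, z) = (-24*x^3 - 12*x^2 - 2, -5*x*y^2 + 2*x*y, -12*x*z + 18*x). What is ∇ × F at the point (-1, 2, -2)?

(0, -42, -16)

(∇×F)₁ = ∂F₃/∂y − ∂F₂/∂z = 0
(∇×F)₂ = ∂F₁/∂z − ∂F₃/∂x = 12*z - 18
(∇×F)₃ = ∂F₂/∂x − ∂F₁/∂y = -5*y^2 + 2*y
∇×F = (0, 12*z - 18, -5*y^2 + 2*y)
At (-1, 2, -2): (0, -42, -16).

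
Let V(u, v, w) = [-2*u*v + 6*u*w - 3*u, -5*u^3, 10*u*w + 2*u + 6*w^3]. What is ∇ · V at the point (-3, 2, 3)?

143

∂V₁/∂u = -2*v + 6*w - 3
∂V₂/∂v = 0
∂V₃/∂w = 10*u + 18*w^2
∇·V = 10*u - 2*v + 18*w^2 + 6*w - 3
At (-3, 2, 3): 143.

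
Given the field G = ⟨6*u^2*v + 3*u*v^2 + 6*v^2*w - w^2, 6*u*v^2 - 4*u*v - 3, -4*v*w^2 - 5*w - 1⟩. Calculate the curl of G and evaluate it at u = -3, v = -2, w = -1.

(-4, 26, -82)

(∇×G)₁ = ∂G₃/∂v − ∂G₂/∂w = -4*w^2
(∇×G)₂ = ∂G₁/∂w − ∂G₃/∂u = 6*v^2 - 2*w
(∇×G)₃ = ∂G₂/∂u − ∂G₁/∂v = -6*u^2 - 6*u*v + 6*v^2 - 12*v*w - 4*v
∇×G = (-4*w^2, 6*v^2 - 2*w, -6*u^2 - 6*u*v + 6*v^2 - 12*v*w - 4*v)
At (-3, -2, -1): (-4, 26, -82).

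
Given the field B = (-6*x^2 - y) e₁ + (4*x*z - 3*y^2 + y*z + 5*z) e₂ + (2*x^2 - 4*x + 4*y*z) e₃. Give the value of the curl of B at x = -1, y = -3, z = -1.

(∇×B)₁ = ∂B₃/∂y − ∂B₂/∂z = -4*x - y + 4*z - 5
(∇×B)₂ = ∂B₁/∂z − ∂B₃/∂x = -4*x + 4
(∇×B)₃ = ∂B₂/∂x − ∂B₁/∂y = 4*z + 1
∇×B = (-4*x - y + 4*z - 5, -4*x + 4, 4*z + 1)
At (-1, -3, -1): (-2, 8, -3).

(-2, 8, -3)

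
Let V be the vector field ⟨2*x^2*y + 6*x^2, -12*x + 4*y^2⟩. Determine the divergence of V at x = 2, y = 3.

∂V₁/∂x = 4*x*y + 12*x
∂V₂/∂y = 8*y
∇·V = 4*x*y + 12*x + 8*y
At (2, 3): 72.

72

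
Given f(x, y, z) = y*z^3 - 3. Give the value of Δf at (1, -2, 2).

∂²f/∂x² = 0
∂²f/∂y² = 0
∂²f/∂z² = 6*y*z
∇²f = 6*y*z
At (1, -2, 2): -24.

-24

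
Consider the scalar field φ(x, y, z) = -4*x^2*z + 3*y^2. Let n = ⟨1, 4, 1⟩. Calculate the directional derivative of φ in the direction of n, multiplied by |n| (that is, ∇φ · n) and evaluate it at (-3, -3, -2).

∂φ/∂x = -8*x*z
∂φ/∂y = 6*y
∂φ/∂z = -4*x^2
∇φ at (-3, -3, -2) = (-48, -18, -36)
∇φ · n = (-48)(1) + (-18)(4) + (-36)(1) = -156

-156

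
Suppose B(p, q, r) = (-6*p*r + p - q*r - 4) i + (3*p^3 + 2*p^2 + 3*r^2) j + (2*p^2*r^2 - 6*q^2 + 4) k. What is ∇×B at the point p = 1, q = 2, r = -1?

(∇×B)₁ = ∂B₃/∂q − ∂B₂/∂r = -12*q - 6*r
(∇×B)₂ = ∂B₁/∂r − ∂B₃/∂p = -4*p*r^2 - 6*p - q
(∇×B)₃ = ∂B₂/∂p − ∂B₁/∂q = 9*p^2 + 4*p + r
∇×B = (-12*q - 6*r, -4*p*r^2 - 6*p - q, 9*p^2 + 4*p + r)
At (1, 2, -1): (-18, -12, 12).

(-18, -12, 12)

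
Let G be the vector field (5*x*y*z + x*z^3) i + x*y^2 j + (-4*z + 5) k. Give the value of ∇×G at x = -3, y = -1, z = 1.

(0, 6, 16)

(∇×G)₁ = ∂G₃/∂y − ∂G₂/∂z = 0
(∇×G)₂ = ∂G₁/∂z − ∂G₃/∂x = 5*x*y + 3*x*z^2
(∇×G)₃ = ∂G₂/∂x − ∂G₁/∂y = -5*x*z + y^2
∇×G = (0, 5*x*y + 3*x*z^2, -5*x*z + y^2)
At (-3, -1, 1): (0, 6, 16).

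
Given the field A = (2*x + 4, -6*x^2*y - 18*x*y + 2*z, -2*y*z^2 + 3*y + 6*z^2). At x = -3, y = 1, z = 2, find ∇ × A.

(∇×A)₁ = ∂A₃/∂y − ∂A₂/∂z = -2*z^2 + 1
(∇×A)₂ = ∂A₁/∂z − ∂A₃/∂x = 0
(∇×A)₃ = ∂A₂/∂x − ∂A₁/∂y = -12*x*y - 18*y
∇×A = (-2*z^2 + 1, 0, -12*x*y - 18*y)
At (-3, 1, 2): (-7, 0, 18).

(-7, 0, 18)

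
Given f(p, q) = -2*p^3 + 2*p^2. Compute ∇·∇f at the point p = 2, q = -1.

∂²f/∂p² = 4*(-3*p + 1)
∂²f/∂q² = 0
∇²f = -12*p + 4
At (2, -1): -20.

-20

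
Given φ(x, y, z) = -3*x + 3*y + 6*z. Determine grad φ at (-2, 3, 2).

∂φ/∂x = -3
∂φ/∂y = 3
∂φ/∂z = 6
∇φ = (-3, 3, 6)
At (-2, 3, 2): (-3, 3, 6).

(-3, 3, 6)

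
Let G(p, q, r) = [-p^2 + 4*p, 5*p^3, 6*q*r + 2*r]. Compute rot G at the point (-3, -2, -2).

(-12, 0, 135)

(∇×G)₁ = ∂G₃/∂q − ∂G₂/∂r = 6*r
(∇×G)₂ = ∂G₁/∂r − ∂G₃/∂p = 0
(∇×G)₃ = ∂G₂/∂p − ∂G₁/∂q = 15*p^2
∇×G = (6*r, 0, 15*p^2)
At (-3, -2, -2): (-12, 0, 135).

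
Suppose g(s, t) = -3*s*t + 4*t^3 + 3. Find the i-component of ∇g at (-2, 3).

-9

(∇g)_1 = ∂g/∂s = -3*t
At (-2, 3): -9.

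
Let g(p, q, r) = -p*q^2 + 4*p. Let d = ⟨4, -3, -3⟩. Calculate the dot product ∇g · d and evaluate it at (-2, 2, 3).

∂g/∂p = -q^2 + 4
∂g/∂q = -2*p*q
∂g/∂r = 0
∇g at (-2, 2, 3) = (0, 8, 0)
∇g · d = (0)(4) + (8)(-3) + (0)(-3) = -24

-24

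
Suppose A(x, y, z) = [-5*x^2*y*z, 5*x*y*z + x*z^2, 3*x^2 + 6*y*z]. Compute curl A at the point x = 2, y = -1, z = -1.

(8, 8, -14)

(∇×A)₁ = ∂A₃/∂y − ∂A₂/∂z = -5*x*y - 2*x*z + 6*z
(∇×A)₂ = ∂A₁/∂z − ∂A₃/∂x = -5*x^2*y - 6*x
(∇×A)₃ = ∂A₂/∂x − ∂A₁/∂y = 5*x^2*z + 5*y*z + z^2
∇×A = (-5*x*y - 2*x*z + 6*z, -5*x^2*y - 6*x, 5*x^2*z + 5*y*z + z^2)
At (2, -1, -1): (8, 8, -14).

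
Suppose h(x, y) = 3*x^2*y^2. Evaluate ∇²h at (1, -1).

12

∂²h/∂x² = 6*y^2
∂²h/∂y² = 6*x^2
∇²h = 6*x^2 + 6*y^2
At (1, -1): 12.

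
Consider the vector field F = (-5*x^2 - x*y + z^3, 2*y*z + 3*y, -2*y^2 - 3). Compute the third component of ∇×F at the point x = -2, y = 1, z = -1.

(∇×F)_3 = ∂F₂/∂x − ∂F₁/∂y
= 0 − (-x)
= x
At (-2, 1, -1): -2.

-2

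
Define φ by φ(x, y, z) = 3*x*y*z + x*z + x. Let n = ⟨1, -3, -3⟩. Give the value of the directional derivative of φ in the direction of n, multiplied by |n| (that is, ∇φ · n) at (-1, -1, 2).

9

∂φ/∂x = 3*y*z + z + 1
∂φ/∂y = 3*x*z
∂φ/∂z = 3*x*y + x
∇φ at (-1, -1, 2) = (-3, -6, 2)
∇φ · n = (-3)(1) + (-6)(-3) + (2)(-3) = 9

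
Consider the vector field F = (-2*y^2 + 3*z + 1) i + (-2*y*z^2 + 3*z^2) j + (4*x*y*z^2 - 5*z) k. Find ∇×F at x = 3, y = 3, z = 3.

(126, -105, 12)

(∇×F)₁ = ∂F₃/∂y − ∂F₂/∂z = 4*x*z^2 + 4*y*z - 6*z
(∇×F)₂ = ∂F₁/∂z − ∂F₃/∂x = -4*y*z^2 + 3
(∇×F)₃ = ∂F₂/∂x − ∂F₁/∂y = 4*y
∇×F = (4*x*z^2 + 4*y*z - 6*z, -4*y*z^2 + 3, 4*y)
At (3, 3, 3): (126, -105, 12).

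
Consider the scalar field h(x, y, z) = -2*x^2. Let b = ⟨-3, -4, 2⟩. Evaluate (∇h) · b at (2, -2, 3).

24

∂h/∂x = -4*x
∂h/∂y = 0
∂h/∂z = 0
∇h at (2, -2, 3) = (-8, 0, 0)
∇h · b = (-8)(-3) + (0)(-4) + (0)(2) = 24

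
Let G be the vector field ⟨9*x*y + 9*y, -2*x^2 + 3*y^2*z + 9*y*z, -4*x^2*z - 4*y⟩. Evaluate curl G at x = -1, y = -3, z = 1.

(∇×G)₁ = ∂G₃/∂y − ∂G₂/∂z = -3*y^2 - 9*y - 4
(∇×G)₂ = ∂G₁/∂z − ∂G₃/∂x = 8*x*z
(∇×G)₃ = ∂G₂/∂x − ∂G₁/∂y = -13*x - 9
∇×G = (-3*y^2 - 9*y - 4, 8*x*z, -13*x - 9)
At (-1, -3, 1): (-4, -8, 4).

(-4, -8, 4)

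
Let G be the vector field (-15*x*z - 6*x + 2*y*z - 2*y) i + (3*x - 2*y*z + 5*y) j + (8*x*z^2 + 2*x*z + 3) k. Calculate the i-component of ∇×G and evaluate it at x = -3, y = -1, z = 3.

-2

(∇×G)_1 = ∂G₃/∂y − ∂G₂/∂z
= 0 − (-2*y)
= 2*y
At (-3, -1, 3): -2.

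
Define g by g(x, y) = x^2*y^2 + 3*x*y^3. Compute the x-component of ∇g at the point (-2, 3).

(∇g)_1 = ∂g/∂x = 2*x*y^2 + 3*y^3
At (-2, 3): 45.

45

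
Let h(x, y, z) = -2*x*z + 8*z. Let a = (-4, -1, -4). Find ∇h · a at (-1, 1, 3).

∂h/∂x = -2*z
∂h/∂y = 0
∂h/∂z = -2*x + 8
∇h at (-1, 1, 3) = (-6, 0, 10)
∇h · a = (-6)(-4) + (0)(-1) + (10)(-4) = -16

-16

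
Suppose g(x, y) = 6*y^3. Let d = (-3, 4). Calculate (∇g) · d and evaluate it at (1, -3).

∂g/∂x = 0
∂g/∂y = 18*y^2
∇g at (1, -3) = (0, 162)
∇g · d = (0)(-3) + (162)(4) = 648

648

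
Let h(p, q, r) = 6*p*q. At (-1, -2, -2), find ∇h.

(-12, -6, 0)

∂h/∂p = 6*q
∂h/∂q = 6*p
∂h/∂r = 0
∇h = (6*q, 6*p, 0)
At (-1, -2, -2): (-12, -6, 0).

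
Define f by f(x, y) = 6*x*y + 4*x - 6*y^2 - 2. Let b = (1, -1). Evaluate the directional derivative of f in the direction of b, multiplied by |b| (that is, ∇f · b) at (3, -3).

-68

∂f/∂x = 6*y + 4
∂f/∂y = 6*x - 12*y
∇f at (3, -3) = (-14, 54)
∇f · b = (-14)(1) + (54)(-1) = -68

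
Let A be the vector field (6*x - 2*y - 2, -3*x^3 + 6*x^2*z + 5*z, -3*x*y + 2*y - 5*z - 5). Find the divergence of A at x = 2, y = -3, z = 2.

1

∂A₁/∂x = 6
∂A₂/∂y = 0
∂A₃/∂z = -5
∇·A = 1
At (2, -3, 2): 1.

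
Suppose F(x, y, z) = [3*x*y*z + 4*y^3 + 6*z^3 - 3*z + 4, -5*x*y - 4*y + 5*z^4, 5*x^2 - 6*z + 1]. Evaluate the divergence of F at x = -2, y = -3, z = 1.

-9

∂F₁/∂x = 3*y*z
∂F₂/∂y = -5*x - 4
∂F₃/∂z = -6
∇·F = -5*x + 3*y*z - 10
At (-2, -3, 1): -9.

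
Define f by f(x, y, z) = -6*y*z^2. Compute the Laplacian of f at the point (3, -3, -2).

36

∂²f/∂x² = 0
∂²f/∂y² = 0
∂²f/∂z² = -12*y
∇²f = -12*y
At (3, -3, -2): 36.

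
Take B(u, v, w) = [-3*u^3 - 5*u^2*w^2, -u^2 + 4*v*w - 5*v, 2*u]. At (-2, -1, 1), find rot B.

(∇×B)₁ = ∂B₃/∂v − ∂B₂/∂w = -4*v
(∇×B)₂ = ∂B₁/∂w − ∂B₃/∂u = -10*u^2*w - 2
(∇×B)₃ = ∂B₂/∂u − ∂B₁/∂v = -2*u
∇×B = (-4*v, -10*u^2*w - 2, -2*u)
At (-2, -1, 1): (4, -42, 4).

(4, -42, 4)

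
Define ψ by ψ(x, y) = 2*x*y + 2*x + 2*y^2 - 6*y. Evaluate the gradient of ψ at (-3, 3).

∂ψ/∂x = 2*y + 2
∂ψ/∂y = 2*x + 4*y - 6
∇ψ = (2*y + 2, 2*x + 4*y - 6)
At (-3, 3): (8, 0).

(8, 0)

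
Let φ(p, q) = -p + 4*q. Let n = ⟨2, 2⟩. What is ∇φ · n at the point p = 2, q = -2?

∂φ/∂p = -1
∂φ/∂q = 4
∇φ at (2, -2) = (-1, 4)
∇φ · n = (-1)(2) + (4)(2) = 6

6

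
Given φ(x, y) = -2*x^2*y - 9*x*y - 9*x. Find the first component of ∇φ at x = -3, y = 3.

0

(∇φ)_1 = ∂φ/∂x = -4*x*y - 9*y - 9
At (-3, 3): 0.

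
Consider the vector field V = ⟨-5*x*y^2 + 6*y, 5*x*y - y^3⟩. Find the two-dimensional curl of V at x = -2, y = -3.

39

∂V₂/∂x = 5*y
∂V₁/∂y = -10*x*y + 6
Scalar curl = 10*x*y + 5*y - 6
At (-2, -3): 39.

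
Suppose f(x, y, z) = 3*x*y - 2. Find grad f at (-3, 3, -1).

(9, -9, 0)

∂f/∂x = 3*y
∂f/∂y = 3*x
∂f/∂z = 0
∇f = (3*y, 3*x, 0)
At (-3, 3, -1): (9, -9, 0).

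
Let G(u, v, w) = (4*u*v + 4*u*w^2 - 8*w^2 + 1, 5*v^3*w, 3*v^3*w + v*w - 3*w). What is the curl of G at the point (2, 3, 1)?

(∇×G)₁ = ∂G₃/∂v − ∂G₂/∂w = -5*v^3 + 9*v^2*w + w
(∇×G)₂ = ∂G₁/∂w − ∂G₃/∂u = 8*u*w - 16*w
(∇×G)₃ = ∂G₂/∂u − ∂G₁/∂v = -4*u
∇×G = (-5*v^3 + 9*v^2*w + w, 8*u*w - 16*w, -4*u)
At (2, 3, 1): (-53, 0, -8).

(-53, 0, -8)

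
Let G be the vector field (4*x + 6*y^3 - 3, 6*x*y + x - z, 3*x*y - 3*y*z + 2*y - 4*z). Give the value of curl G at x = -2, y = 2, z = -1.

(0, -6, -59)

(∇×G)₁ = ∂G₃/∂y − ∂G₂/∂z = 3*x - 3*z + 3
(∇×G)₂ = ∂G₁/∂z − ∂G₃/∂x = -3*y
(∇×G)₃ = ∂G₂/∂x − ∂G₁/∂y = -18*y^2 + 6*y + 1
∇×G = (3*x - 3*z + 3, -3*y, -18*y^2 + 6*y + 1)
At (-2, 2, -1): (0, -6, -59).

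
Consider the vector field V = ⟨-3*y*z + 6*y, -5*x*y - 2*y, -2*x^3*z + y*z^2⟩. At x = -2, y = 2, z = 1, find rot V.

(∇×V)₁ = ∂V₃/∂y − ∂V₂/∂z = z^2
(∇×V)₂ = ∂V₁/∂z − ∂V₃/∂x = 6*x^2*z - 3*y
(∇×V)₃ = ∂V₂/∂x − ∂V₁/∂y = -5*y + 3*z - 6
∇×V = (z^2, 6*x^2*z - 3*y, -5*y + 3*z - 6)
At (-2, 2, 1): (1, 18, -13).

(1, 18, -13)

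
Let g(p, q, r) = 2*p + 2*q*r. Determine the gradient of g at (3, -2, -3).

(2, -6, -4)

∂g/∂p = 2
∂g/∂q = 2*r
∂g/∂r = 2*q
∇g = (2, 2*r, 2*q)
At (3, -2, -3): (2, -6, -4).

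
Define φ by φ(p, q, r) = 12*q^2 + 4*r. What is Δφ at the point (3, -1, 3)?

24

∂²φ/∂p² = 0
∂²φ/∂q² = 24
∂²φ/∂r² = 0
∇²φ = 24
At (3, -1, 3): 24.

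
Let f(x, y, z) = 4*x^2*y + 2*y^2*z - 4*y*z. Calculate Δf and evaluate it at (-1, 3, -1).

20

∂²f/∂x² = 8*y
∂²f/∂y² = 4*z
∂²f/∂z² = 0
∇²f = 8*y + 4*z
At (-1, 3, -1): 20.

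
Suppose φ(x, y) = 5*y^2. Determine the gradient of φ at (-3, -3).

∂φ/∂x = 0
∂φ/∂y = 10*y
∇φ = (0, 10*y)
At (-3, -3): (0, -30).

(0, -30)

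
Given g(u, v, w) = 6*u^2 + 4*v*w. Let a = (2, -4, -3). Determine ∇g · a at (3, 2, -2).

∂g/∂u = 12*u
∂g/∂v = 4*w
∂g/∂w = 4*v
∇g at (3, 2, -2) = (36, -8, 8)
∇g · a = (36)(2) + (-8)(-4) + (8)(-3) = 80

80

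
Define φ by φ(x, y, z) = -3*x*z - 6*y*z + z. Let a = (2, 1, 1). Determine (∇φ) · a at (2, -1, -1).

∂φ/∂x = -3*z
∂φ/∂y = -6*z
∂φ/∂z = -3*x - 6*y + 1
∇φ at (2, -1, -1) = (3, 6, 1)
∇φ · a = (3)(2) + (6)(1) + (1)(1) = 13

13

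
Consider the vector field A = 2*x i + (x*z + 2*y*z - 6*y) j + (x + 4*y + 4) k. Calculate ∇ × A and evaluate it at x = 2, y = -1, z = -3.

(∇×A)₁ = ∂A₃/∂y − ∂A₂/∂z = -x - 2*y + 4
(∇×A)₂ = ∂A₁/∂z − ∂A₃/∂x = -1
(∇×A)₃ = ∂A₂/∂x − ∂A₁/∂y = z
∇×A = (-x - 2*y + 4, -1, z)
At (2, -1, -3): (4, -1, -3).

(4, -1, -3)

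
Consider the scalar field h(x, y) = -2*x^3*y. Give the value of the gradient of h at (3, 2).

∂h/∂x = -6*x^2*y
∂h/∂y = -2*x^3
∇h = (-6*x^2*y, -2*x^3)
At (3, 2): (-108, -54).

(-108, -54)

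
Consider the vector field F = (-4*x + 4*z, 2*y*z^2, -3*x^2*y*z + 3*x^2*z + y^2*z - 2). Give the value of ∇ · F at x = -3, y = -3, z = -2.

∂F₁/∂x = -4
∂F₂/∂y = 2*z^2
∂F₃/∂z = -3*x^2*y + 3*x^2 + y^2
∇·F = -3*x^2*y + 3*x^2 + y^2 + 2*z^2 - 4
At (-3, -3, -2): 121.

121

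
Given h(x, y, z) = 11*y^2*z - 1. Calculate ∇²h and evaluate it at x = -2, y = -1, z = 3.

66

∂²h/∂x² = 0
∂²h/∂y² = 22*z
∂²h/∂z² = 0
∇²h = 22*z
At (-2, -1, 3): 66.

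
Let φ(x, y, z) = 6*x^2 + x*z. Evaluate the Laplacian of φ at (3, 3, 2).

12

∂²φ/∂x² = 12
∂²φ/∂y² = 0
∂²φ/∂z² = 0
∇²φ = 12
At (3, 3, 2): 12.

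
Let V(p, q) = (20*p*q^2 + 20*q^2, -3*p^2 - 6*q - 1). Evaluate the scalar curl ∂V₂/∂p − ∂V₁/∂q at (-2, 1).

∂V₂/∂p = -6*p
∂V₁/∂q = 40*p*q + 40*q
Scalar curl = -40*p*q - 6*p - 40*q
At (-2, 1): 52.

52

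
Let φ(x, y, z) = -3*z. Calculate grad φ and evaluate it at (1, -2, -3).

∂φ/∂x = 0
∂φ/∂y = 0
∂φ/∂z = -3
∇φ = (0, 0, -3)
At (1, -2, -3): (0, 0, -3).

(0, 0, -3)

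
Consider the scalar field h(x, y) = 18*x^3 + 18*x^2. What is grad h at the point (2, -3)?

(288, 0)

∂h/∂x = 54*x^2 + 36*x
∂h/∂y = 0
∇h = (54*x^2 + 36*x, 0)
At (2, -3): (288, 0).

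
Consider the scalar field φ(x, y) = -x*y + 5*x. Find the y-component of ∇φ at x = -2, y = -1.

(∇φ)_2 = ∂φ/∂y = -x
At (-2, -1): 2.

2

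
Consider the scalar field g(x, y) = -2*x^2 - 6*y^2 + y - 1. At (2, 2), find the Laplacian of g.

-16

∂²g/∂x² = -4
∂²g/∂y² = -12
∇²g = -16
At (2, 2): -16.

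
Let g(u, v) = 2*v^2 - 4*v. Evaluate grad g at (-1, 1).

∂g/∂u = 0
∂g/∂v = 4*v - 4
∇g = (0, 4*v - 4)
At (-1, 1): (0, 0).

(0, 0)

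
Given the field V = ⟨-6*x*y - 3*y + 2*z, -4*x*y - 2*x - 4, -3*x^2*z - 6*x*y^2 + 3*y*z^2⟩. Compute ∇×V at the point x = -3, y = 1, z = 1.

(39, -10, -21)

(∇×V)₁ = ∂V₃/∂y − ∂V₂/∂z = -12*x*y + 3*z^2
(∇×V)₂ = ∂V₁/∂z − ∂V₃/∂x = 6*x*z + 6*y^2 + 2
(∇×V)₃ = ∂V₂/∂x − ∂V₁/∂y = 6*x - 4*y + 1
∇×V = (-12*x*y + 3*z^2, 6*x*z + 6*y^2 + 2, 6*x - 4*y + 1)
At (-3, 1, 1): (39, -10, -21).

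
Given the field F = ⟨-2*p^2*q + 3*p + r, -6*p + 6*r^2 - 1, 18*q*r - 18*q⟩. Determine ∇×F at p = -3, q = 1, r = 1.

(-12, 1, 12)

(∇×F)₁ = ∂F₃/∂q − ∂F₂/∂r = 6*r - 18
(∇×F)₂ = ∂F₁/∂r − ∂F₃/∂p = 1
(∇×F)₃ = ∂F₂/∂p − ∂F₁/∂q = 2*p^2 - 6
∇×F = (6*r - 18, 1, 2*p^2 - 6)
At (-3, 1, 1): (-12, 1, 12).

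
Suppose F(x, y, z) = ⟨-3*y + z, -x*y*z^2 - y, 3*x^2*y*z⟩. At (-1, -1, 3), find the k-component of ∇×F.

(∇×F)_3 = ∂F₂/∂x − ∂F₁/∂y
= -y*z^2 − (-3)
= -y*z^2 + 3
At (-1, -1, 3): 12.

12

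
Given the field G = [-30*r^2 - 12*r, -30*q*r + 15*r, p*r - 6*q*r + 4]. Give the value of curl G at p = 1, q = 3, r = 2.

(∇×G)₁ = ∂G₃/∂q − ∂G₂/∂r = 30*q - 6*r - 15
(∇×G)₂ = ∂G₁/∂r − ∂G₃/∂p = -61*r - 12
(∇×G)₃ = ∂G₂/∂p − ∂G₁/∂q = 0
∇×G = (30*q - 6*r - 15, -61*r - 12, 0)
At (1, 3, 2): (63, -134, 0).

(63, -134, 0)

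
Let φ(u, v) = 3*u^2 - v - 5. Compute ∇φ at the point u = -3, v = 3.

∂φ/∂u = 6*u
∂φ/∂v = -1
∇φ = (6*u, -1)
At (-3, 3): (-18, -1).

(-18, -1)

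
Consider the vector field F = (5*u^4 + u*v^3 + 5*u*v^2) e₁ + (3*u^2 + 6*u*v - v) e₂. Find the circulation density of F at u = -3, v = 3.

∂F₂/∂u = 6*u + 6*v
∂F₁/∂v = 3*u*v^2 + 10*u*v
Scalar curl = -3*u*v^2 - 10*u*v + 6*u + 6*v
At (-3, 3): 171.

171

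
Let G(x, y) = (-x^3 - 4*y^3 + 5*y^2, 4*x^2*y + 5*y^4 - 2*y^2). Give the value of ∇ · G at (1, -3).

∂G₁/∂x = -3*x^2
∂G₂/∂y = 4*x^2 + 20*y^3 - 4*y
∇·G = x^2 + 20*y^3 - 4*y
At (1, -3): -527.

-527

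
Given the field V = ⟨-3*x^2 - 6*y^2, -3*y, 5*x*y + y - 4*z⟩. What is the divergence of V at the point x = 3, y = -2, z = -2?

∂V₁/∂x = -6*x
∂V₂/∂y = -3
∂V₃/∂z = -4
∇·V = -6*x - 7
At (3, -2, -2): -25.

-25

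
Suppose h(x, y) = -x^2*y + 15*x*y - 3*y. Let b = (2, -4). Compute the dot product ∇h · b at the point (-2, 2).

224

∂h/∂x = -2*x*y + 15*y
∂h/∂y = -x^2 + 15*x - 3
∇h at (-2, 2) = (38, -37)
∇h · b = (38)(2) + (-37)(-4) = 224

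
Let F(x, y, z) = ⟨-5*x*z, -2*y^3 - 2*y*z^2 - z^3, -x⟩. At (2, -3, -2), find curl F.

(∇×F)₁ = ∂F₃/∂y − ∂F₂/∂z = 4*y*z + 3*z^2
(∇×F)₂ = ∂F₁/∂z − ∂F₃/∂x = -5*x + 1
(∇×F)₃ = ∂F₂/∂x − ∂F₁/∂y = 0
∇×F = (4*y*z + 3*z^2, -5*x + 1, 0)
At (2, -3, -2): (36, -9, 0).

(36, -9, 0)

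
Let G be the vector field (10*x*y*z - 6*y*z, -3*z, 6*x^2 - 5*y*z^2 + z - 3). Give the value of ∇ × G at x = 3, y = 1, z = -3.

(∇×G)₁ = ∂G₃/∂y − ∂G₂/∂z = -5*z^2 + 3
(∇×G)₂ = ∂G₁/∂z − ∂G₃/∂x = 10*x*y - 12*x - 6*y
(∇×G)₃ = ∂G₂/∂x − ∂G₁/∂y = -10*x*z + 6*z
∇×G = (-5*z^2 + 3, 10*x*y - 12*x - 6*y, -10*x*z + 6*z)
At (3, 1, -3): (-42, -12, 72).

(-42, -12, 72)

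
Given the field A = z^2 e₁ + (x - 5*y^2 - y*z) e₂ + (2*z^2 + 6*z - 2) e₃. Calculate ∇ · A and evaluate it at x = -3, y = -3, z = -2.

30

∂A₁/∂x = 0
∂A₂/∂y = -10*y - z
∂A₃/∂z = 4*z + 6
∇·A = -10*y + 3*z + 6
At (-3, -3, -2): 30.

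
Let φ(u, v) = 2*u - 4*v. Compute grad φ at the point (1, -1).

(2, -4)

∂φ/∂u = 2
∂φ/∂v = -4
∇φ = (2, -4)
At (1, -1): (2, -4).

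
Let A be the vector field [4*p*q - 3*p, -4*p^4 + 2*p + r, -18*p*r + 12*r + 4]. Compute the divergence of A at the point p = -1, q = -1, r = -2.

23

∂A₁/∂p = 4*q - 3
∂A₂/∂q = 0
∂A₃/∂r = -18*p + 12
∇·A = -18*p + 4*q + 9
At (-1, -1, -2): 23.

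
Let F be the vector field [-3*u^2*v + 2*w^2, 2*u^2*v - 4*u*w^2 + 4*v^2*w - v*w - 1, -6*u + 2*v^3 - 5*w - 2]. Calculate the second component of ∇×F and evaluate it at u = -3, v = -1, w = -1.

2

(∇×F)_2 = ∂F₁/∂w − ∂F₃/∂u
= 4*w − (-6)
= 4*w + 6
At (-3, -1, -1): 2.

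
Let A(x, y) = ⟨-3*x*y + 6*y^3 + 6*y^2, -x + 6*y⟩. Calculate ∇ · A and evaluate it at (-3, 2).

0

∂A₁/∂x = -3*y
∂A₂/∂y = 6
∇·A = -3*y + 6
At (-3, 2): 0.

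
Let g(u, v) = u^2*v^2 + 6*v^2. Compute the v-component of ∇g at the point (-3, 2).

(∇g)_2 = ∂g/∂v = 2*u^2*v + 12*v
At (-3, 2): 60.

60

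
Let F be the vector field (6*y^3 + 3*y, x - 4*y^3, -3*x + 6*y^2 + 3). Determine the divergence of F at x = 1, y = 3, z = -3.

-108

∂F₁/∂x = 0
∂F₂/∂y = -12*y^2
∂F₃/∂z = 0
∇·F = -12*y^2
At (1, 3, -3): -108.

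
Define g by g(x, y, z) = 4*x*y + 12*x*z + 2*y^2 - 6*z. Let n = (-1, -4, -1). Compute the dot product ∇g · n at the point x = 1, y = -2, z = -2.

∂g/∂x = 4*y + 12*z
∂g/∂y = 4*x + 4*y
∂g/∂z = 12*x - 6
∇g at (1, -2, -2) = (-32, -4, 6)
∇g · n = (-32)(-1) + (-4)(-4) + (6)(-1) = 42

42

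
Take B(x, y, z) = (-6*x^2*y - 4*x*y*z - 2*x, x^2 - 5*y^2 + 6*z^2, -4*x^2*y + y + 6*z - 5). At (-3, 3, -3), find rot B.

(1, -36, 84)

(∇×B)₁ = ∂B₃/∂y − ∂B₂/∂z = -4*x^2 - 12*z + 1
(∇×B)₂ = ∂B₁/∂z − ∂B₃/∂x = 4*x*y
(∇×B)₃ = ∂B₂/∂x − ∂B₁/∂y = 6*x^2 + 4*x*z + 2*x
∇×B = (-4*x^2 - 12*z + 1, 4*x*y, 6*x^2 + 4*x*z + 2*x)
At (-3, 3, -3): (1, -36, 84).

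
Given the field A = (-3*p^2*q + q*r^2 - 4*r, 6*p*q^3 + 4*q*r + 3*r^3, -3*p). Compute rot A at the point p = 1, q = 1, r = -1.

(∇×A)₁ = ∂A₃/∂q − ∂A₂/∂r = -4*q - 9*r^2
(∇×A)₂ = ∂A₁/∂r − ∂A₃/∂p = 2*q*r - 1
(∇×A)₃ = ∂A₂/∂p − ∂A₁/∂q = 3*p^2 + 6*q^3 - r^2
∇×A = (-4*q - 9*r^2, 2*q*r - 1, 3*p^2 + 6*q^3 - r^2)
At (1, 1, -1): (-13, -3, 8).

(-13, -3, 8)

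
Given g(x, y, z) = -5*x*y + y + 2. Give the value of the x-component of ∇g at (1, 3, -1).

-15

(∇g)_1 = ∂g/∂x = -5*y
At (1, 3, -1): -15.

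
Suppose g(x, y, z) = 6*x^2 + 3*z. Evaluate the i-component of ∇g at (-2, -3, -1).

-24

(∇g)_1 = ∂g/∂x = 12*x
At (-2, -3, -1): -24.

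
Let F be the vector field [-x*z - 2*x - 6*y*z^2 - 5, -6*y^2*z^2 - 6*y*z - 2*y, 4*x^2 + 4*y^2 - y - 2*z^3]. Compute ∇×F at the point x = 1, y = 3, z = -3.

(∇×F)₁ = ∂F₃/∂y − ∂F₂/∂z = 12*y^2*z + 14*y - 1
(∇×F)₂ = ∂F₁/∂z − ∂F₃/∂x = -9*x - 12*y*z
(∇×F)₃ = ∂F₂/∂x − ∂F₁/∂y = 6*z^2
∇×F = (12*y^2*z + 14*y - 1, -9*x - 12*y*z, 6*z^2)
At (1, 3, -3): (-283, 99, 54).

(-283, 99, 54)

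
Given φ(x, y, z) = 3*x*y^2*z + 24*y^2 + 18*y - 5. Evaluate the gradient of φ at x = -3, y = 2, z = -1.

∂φ/∂x = 3*y^2*z
∂φ/∂y = 6*x*y*z + 48*y + 18
∂φ/∂z = 3*x*y^2
∇φ = (3*y^2*z, 6*x*y*z + 48*y + 18, 3*x*y^2)
At (-3, 2, -1): (-12, 150, -36).

(-12, 150, -36)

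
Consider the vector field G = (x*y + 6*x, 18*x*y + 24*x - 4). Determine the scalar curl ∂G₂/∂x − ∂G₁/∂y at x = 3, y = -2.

∂G₂/∂x = 18*y + 24
∂G₁/∂y = x
Scalar curl = -x + 18*y + 24
At (3, -2): -15.

-15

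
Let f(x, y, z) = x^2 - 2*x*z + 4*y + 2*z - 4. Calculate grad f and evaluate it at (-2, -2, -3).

∂f/∂x = 2*x - 2*z
∂f/∂y = 4
∂f/∂z = -2*x + 2
∇f = (2*x - 2*z, 4, -2*x + 2)
At (-2, -2, -3): (2, 4, 6).

(2, 4, 6)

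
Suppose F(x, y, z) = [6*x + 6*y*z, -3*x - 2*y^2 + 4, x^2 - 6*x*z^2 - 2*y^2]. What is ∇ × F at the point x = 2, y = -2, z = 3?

(8, 38, -21)

(∇×F)₁ = ∂F₃/∂y − ∂F₂/∂z = -4*y
(∇×F)₂ = ∂F₁/∂z − ∂F₃/∂x = -2*x + 6*y + 6*z^2
(∇×F)₃ = ∂F₂/∂x − ∂F₁/∂y = -6*z - 3
∇×F = (-4*y, -2*x + 6*y + 6*z^2, -6*z - 3)
At (2, -2, 3): (8, 38, -21).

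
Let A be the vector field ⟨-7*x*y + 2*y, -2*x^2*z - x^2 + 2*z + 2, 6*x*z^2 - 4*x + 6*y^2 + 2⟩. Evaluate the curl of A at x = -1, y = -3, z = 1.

(∇×A)₁ = ∂A₃/∂y − ∂A₂/∂z = 2*x^2 + 12*y - 2
(∇×A)₂ = ∂A₁/∂z − ∂A₃/∂x = -6*z^2 + 4
(∇×A)₃ = ∂A₂/∂x − ∂A₁/∂y = -4*x*z + 5*x - 2
∇×A = (2*x^2 + 12*y - 2, -6*z^2 + 4, -4*x*z + 5*x - 2)
At (-1, -3, 1): (-36, -2, -3).

(-36, -2, -3)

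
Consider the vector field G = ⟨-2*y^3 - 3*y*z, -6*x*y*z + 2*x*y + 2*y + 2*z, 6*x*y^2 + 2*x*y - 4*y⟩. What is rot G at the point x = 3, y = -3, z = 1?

(∇×G)₁ = ∂G₃/∂y − ∂G₂/∂z = 18*x*y + 2*x - 6
(∇×G)₂ = ∂G₁/∂z − ∂G₃/∂x = -6*y^2 - 5*y
(∇×G)₃ = ∂G₂/∂x − ∂G₁/∂y = 6*y^2 - 6*y*z + 2*y + 3*z
∇×G = (18*x*y + 2*x - 6, -6*y^2 - 5*y, 6*y^2 - 6*y*z + 2*y + 3*z)
At (3, -3, 1): (-162, -39, 69).

(-162, -39, 69)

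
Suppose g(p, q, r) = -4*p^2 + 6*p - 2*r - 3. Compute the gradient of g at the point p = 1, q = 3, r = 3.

(-2, 0, -2)

∂g/∂p = -8*p + 6
∂g/∂q = 0
∂g/∂r = -2
∇g = (-8*p + 6, 0, -2)
At (1, 3, 3): (-2, 0, -2).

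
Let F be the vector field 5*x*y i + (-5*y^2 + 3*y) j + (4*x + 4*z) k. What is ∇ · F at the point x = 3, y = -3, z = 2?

∂F₁/∂x = 5*y
∂F₂/∂y = -10*y + 3
∂F₃/∂z = 4
∇·F = -5*y + 7
At (3, -3, 2): 22.

22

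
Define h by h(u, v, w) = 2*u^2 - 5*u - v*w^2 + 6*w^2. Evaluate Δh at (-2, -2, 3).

20

∂²h/∂u² = 4
∂²h/∂v² = 0
∂²h/∂w² = 2*(-v + 6)
∇²h = -2*v + 16
At (-2, -2, 3): 20.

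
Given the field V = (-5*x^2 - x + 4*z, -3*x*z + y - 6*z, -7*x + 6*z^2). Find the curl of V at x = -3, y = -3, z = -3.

(∇×V)₁ = ∂V₃/∂y − ∂V₂/∂z = 3*x + 6
(∇×V)₂ = ∂V₁/∂z − ∂V₃/∂x = 11
(∇×V)₃ = ∂V₂/∂x − ∂V₁/∂y = -3*z
∇×V = (3*x + 6, 11, -3*z)
At (-3, -3, -3): (-3, 11, 9).

(-3, 11, 9)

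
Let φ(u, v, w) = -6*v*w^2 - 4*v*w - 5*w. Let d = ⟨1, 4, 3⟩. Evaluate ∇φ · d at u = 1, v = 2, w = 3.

∂φ/∂u = 0
∂φ/∂v = -6*w^2 - 4*w
∂φ/∂w = -12*v*w - 4*v - 5
∇φ at (1, 2, 3) = (0, -66, -85)
∇φ · d = (0)(1) + (-66)(4) + (-85)(3) = -519

-519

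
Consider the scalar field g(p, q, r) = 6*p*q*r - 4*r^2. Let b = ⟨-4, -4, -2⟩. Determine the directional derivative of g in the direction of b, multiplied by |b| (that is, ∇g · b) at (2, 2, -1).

∂g/∂p = 6*q*r
∂g/∂q = 6*p*r
∂g/∂r = 6*p*q - 8*r
∇g at (2, 2, -1) = (-12, -12, 32)
∇g · b = (-12)(-4) + (-12)(-4) + (32)(-2) = 32

32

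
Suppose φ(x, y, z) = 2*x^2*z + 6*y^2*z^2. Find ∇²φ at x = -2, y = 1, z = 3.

∂²φ/∂x² = 4*z
∂²φ/∂y² = 12*z^2
∂²φ/∂z² = 12*y^2
∇²φ = 12*y^2 + 12*z^2 + 4*z
At (-2, 1, 3): 132.

132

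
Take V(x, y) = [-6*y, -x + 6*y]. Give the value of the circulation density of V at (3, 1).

5

∂V₂/∂x = -1
∂V₁/∂y = -6
Scalar curl = 5
At (3, 1): 5.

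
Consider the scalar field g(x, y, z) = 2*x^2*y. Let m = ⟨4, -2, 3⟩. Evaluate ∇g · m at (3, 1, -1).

12

∂g/∂x = 4*x*y
∂g/∂y = 2*x^2
∂g/∂z = 0
∇g at (3, 1, -1) = (12, 18, 0)
∇g · m = (12)(4) + (18)(-2) + (0)(3) = 12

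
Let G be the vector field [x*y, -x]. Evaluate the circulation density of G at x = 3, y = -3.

∂G₂/∂x = -1
∂G₁/∂y = x
Scalar curl = -x - 1
At (3, -3): -4.

-4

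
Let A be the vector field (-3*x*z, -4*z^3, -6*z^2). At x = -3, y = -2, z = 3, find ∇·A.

∂A₁/∂x = -3*z
∂A₂/∂y = 0
∂A₃/∂z = -12*z
∇·A = -15*z
At (-3, -2, 3): -45.

-45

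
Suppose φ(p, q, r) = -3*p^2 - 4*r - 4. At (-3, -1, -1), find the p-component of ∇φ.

18

(∇φ)_1 = ∂φ/∂p = -6*p
At (-3, -1, -1): 18.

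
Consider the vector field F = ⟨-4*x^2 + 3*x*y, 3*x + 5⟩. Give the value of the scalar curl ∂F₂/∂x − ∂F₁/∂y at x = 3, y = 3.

-6

∂F₂/∂x = 3
∂F₁/∂y = 3*x
Scalar curl = -3*x + 3
At (3, 3): -6.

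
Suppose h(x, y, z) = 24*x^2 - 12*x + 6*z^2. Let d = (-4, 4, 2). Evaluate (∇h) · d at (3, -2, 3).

∂h/∂x = 48*x - 12
∂h/∂y = 0
∂h/∂z = 12*z
∇h at (3, -2, 3) = (132, 0, 36)
∇h · d = (132)(-4) + (0)(4) + (36)(2) = -456

-456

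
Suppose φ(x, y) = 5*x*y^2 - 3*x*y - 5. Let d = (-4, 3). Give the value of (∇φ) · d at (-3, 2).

∂φ/∂x = 5*y^2 - 3*y
∂φ/∂y = 10*x*y - 3*x
∇φ at (-3, 2) = (14, -51)
∇φ · d = (14)(-4) + (-51)(3) = -209

-209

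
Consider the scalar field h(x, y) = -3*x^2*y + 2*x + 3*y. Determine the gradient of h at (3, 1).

∂h/∂x = -6*x*y + 2
∂h/∂y = -3*x^2 + 3
∇h = (-6*x*y + 2, -3*x^2 + 3)
At (3, 1): (-16, -24).

(-16, -24)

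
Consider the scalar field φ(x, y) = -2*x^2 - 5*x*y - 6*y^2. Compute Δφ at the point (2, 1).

∂²φ/∂x² = -4
∂²φ/∂y² = -12
∇²φ = -16
At (2, 1): -16.

-16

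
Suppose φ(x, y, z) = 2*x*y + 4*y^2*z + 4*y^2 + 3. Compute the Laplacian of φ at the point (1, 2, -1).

0

∂²φ/∂x² = 0
∂²φ/∂y² = 8*(z + 1)
∂²φ/∂z² = 0
∇²φ = 8*z + 8
At (1, 2, -1): 0.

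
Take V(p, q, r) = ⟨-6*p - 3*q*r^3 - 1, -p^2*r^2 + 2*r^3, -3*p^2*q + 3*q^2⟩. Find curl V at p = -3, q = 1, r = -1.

(∇×V)₁ = ∂V₃/∂q − ∂V₂/∂r = 2*p^2*r - 3*p^2 + 6*q - 6*r^2
(∇×V)₂ = ∂V₁/∂r − ∂V₃/∂p = 6*p*q - 9*q*r^2
(∇×V)₃ = ∂V₂/∂p − ∂V₁/∂q = -2*p*r^2 + 3*r^3
∇×V = (2*p^2*r - 3*p^2 + 6*q - 6*r^2, 6*p*q - 9*q*r^2, -2*p*r^2 + 3*r^3)
At (-3, 1, -1): (-45, -27, 3).

(-45, -27, 3)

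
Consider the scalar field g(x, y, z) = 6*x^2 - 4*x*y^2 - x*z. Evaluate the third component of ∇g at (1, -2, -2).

-1

(∇g)_3 = ∂g/∂z = -x
At (1, -2, -2): -1.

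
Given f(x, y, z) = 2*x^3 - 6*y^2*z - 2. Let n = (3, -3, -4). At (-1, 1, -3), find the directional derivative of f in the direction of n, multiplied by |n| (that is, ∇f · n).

-66

∂f/∂x = 6*x^2
∂f/∂y = -12*y*z
∂f/∂z = -6*y^2
∇f at (-1, 1, -3) = (6, 36, -6)
∇f · n = (6)(3) + (36)(-3) + (-6)(-4) = -66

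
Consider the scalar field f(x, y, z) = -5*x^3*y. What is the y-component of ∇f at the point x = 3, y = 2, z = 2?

(∇f)_2 = ∂f/∂y = -5*x^3
At (3, 2, 2): -135.

-135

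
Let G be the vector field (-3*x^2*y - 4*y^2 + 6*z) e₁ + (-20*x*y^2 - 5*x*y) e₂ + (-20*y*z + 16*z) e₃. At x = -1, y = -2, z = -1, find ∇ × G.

(20, 6, -83)

(∇×G)₁ = ∂G₃/∂y − ∂G₂/∂z = -20*z
(∇×G)₂ = ∂G₁/∂z − ∂G₃/∂x = 6
(∇×G)₃ = ∂G₂/∂x − ∂G₁/∂y = 3*x^2 - 20*y^2 + 3*y
∇×G = (-20*z, 6, 3*x^2 - 20*y^2 + 3*y)
At (-1, -2, -1): (20, 6, -83).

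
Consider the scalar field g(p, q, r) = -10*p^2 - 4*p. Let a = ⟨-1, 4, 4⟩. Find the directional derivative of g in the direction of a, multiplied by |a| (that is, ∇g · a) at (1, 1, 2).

∂g/∂p = -20*p - 4
∂g/∂q = 0
∂g/∂r = 0
∇g at (1, 1, 2) = (-24, 0, 0)
∇g · a = (-24)(-1) + (0)(4) + (0)(4) = 24

24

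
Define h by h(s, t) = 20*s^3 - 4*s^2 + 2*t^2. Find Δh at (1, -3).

116

∂²h/∂s² = 8*(15*s - 1)
∂²h/∂t² = 4
∇²h = 120*s - 4
At (1, -3): 116.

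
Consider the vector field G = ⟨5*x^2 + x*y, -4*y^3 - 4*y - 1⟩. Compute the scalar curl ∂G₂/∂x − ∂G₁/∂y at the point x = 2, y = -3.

∂G₂/∂x = 0
∂G₁/∂y = x
Scalar curl = -x
At (2, -3): -2.

-2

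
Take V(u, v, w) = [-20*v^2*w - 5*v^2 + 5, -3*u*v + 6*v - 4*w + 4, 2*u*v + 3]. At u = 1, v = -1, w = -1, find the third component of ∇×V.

(∇×V)_3 = ∂V₂/∂u − ∂V₁/∂v
= -3*v − (-40*v*w - 10*v)
= 40*v*w + 7*v
At (1, -1, -1): 33.

33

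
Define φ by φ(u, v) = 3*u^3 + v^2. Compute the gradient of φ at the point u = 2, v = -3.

(36, -6)

∂φ/∂u = 9*u^2
∂φ/∂v = 2*v
∇φ = (9*u^2, 2*v)
At (2, -3): (36, -6).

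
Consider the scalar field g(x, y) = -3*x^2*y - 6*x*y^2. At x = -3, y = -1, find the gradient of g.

(-24, -63)

∂g/∂x = -6*x*y - 6*y^2
∂g/∂y = -3*x^2 - 12*x*y
∇g = (-6*x*y - 6*y^2, -3*x^2 - 12*x*y)
At (-3, -1): (-24, -63).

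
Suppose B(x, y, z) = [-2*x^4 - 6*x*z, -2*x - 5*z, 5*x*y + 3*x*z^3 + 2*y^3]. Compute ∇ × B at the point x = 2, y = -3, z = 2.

(∇×B)₁ = ∂B₃/∂y − ∂B₂/∂z = 5*x + 6*y^2 + 5
(∇×B)₂ = ∂B₁/∂z − ∂B₃/∂x = -6*x - 5*y - 3*z^3
(∇×B)₃ = ∂B₂/∂x − ∂B₁/∂y = -2
∇×B = (5*x + 6*y^2 + 5, -6*x - 5*y - 3*z^3, -2)
At (2, -3, 2): (69, -21, -2).

(69, -21, -2)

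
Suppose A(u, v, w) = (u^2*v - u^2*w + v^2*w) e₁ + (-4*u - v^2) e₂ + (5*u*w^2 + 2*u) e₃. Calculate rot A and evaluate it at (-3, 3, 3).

(0, -47, -31)

(∇×A)₁ = ∂A₃/∂v − ∂A₂/∂w = 0
(∇×A)₂ = ∂A₁/∂w − ∂A₃/∂u = -u^2 + v^2 - 5*w^2 - 2
(∇×A)₃ = ∂A₂/∂u − ∂A₁/∂v = -u^2 - 2*v*w - 4
∇×A = (0, -u^2 + v^2 - 5*w^2 - 2, -u^2 - 2*v*w - 4)
At (-3, 3, 3): (0, -47, -31).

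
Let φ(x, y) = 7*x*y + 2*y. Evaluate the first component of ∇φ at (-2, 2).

(∇φ)_1 = ∂φ/∂x = 7*y
At (-2, 2): 14.

14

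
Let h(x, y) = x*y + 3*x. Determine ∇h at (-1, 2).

(5, -1)

∂h/∂x = y + 3
∂h/∂y = x
∇h = (y + 3, x)
At (-1, 2): (5, -1).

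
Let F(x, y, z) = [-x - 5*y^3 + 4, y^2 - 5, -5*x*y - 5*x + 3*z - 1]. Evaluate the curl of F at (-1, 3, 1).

(∇×F)₁ = ∂F₃/∂y − ∂F₂/∂z = -5*x
(∇×F)₂ = ∂F₁/∂z − ∂F₃/∂x = 5*y + 5
(∇×F)₃ = ∂F₂/∂x − ∂F₁/∂y = 15*y^2
∇×F = (-5*x, 5*y + 5, 15*y^2)
At (-1, 3, 1): (5, 20, 135).

(5, 20, 135)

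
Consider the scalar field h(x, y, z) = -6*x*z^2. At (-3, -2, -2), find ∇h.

∂h/∂x = -6*z^2
∂h/∂y = 0
∂h/∂z = -12*x*z
∇h = (-6*z^2, 0, -12*x*z)
At (-3, -2, -2): (-24, 0, -72).

(-24, 0, -72)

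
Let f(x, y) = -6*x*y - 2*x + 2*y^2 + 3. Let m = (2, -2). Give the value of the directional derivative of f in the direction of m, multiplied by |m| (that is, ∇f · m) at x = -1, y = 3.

-76

∂f/∂x = -6*y - 2
∂f/∂y = -6*x + 4*y
∇f at (-1, 3) = (-20, 18)
∇f · m = (-20)(2) + (18)(-2) = -76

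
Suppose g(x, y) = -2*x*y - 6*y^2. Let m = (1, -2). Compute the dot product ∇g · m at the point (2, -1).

∂g/∂x = -2*y
∂g/∂y = -2*x - 12*y
∇g at (2, -1) = (2, 8)
∇g · m = (2)(1) + (8)(-2) = -14

-14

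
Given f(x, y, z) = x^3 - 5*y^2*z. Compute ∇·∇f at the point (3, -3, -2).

∂²f/∂x² = 6*x
∂²f/∂y² = -10*z
∂²f/∂z² = 0
∇²f = 6*x - 10*z
At (3, -3, -2): 38.

38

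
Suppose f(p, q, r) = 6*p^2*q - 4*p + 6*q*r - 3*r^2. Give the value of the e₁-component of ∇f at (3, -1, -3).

-40

(∇f)_1 = ∂f/∂p = 12*p*q - 4
At (3, -1, -3): -40.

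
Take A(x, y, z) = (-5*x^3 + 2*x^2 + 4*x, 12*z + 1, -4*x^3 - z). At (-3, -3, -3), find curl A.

(-12, 108, 0)

(∇×A)₁ = ∂A₃/∂y − ∂A₂/∂z = -12
(∇×A)₂ = ∂A₁/∂z − ∂A₃/∂x = 12*x^2
(∇×A)₃ = ∂A₂/∂x − ∂A₁/∂y = 0
∇×A = (-12, 12*x^2, 0)
At (-3, -3, -3): (-12, 108, 0).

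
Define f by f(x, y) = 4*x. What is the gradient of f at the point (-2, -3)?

∂f/∂x = 4
∂f/∂y = 0
∇f = (4, 0)
At (-2, -3): (4, 0).

(4, 0)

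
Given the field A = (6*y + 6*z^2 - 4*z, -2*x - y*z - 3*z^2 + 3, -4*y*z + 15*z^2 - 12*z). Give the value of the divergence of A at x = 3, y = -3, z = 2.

∂A₁/∂x = 0
∂A₂/∂y = -z
∂A₃/∂z = -4*y + 30*z - 12
∇·A = -4*y + 29*z - 12
At (3, -3, 2): 58.

58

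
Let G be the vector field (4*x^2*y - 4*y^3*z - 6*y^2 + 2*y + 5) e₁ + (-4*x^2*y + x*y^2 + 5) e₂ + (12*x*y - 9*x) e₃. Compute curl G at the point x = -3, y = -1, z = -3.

(∇×G)₁ = ∂G₃/∂y − ∂G₂/∂z = 12*x
(∇×G)₂ = ∂G₁/∂z − ∂G₃/∂x = -4*y^3 - 12*y + 9
(∇×G)₃ = ∂G₂/∂x − ∂G₁/∂y = -4*x^2 - 8*x*y + 12*y^2*z + y^2 + 12*y - 2
∇×G = (12*x, -4*y^3 - 12*y + 9, -4*x^2 - 8*x*y + 12*y^2*z + y^2 + 12*y - 2)
At (-3, -1, -3): (-36, 25, -109).

(-36, 25, -109)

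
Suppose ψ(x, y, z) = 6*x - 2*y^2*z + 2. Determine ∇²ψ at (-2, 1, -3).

12

∂²ψ/∂x² = 0
∂²ψ/∂y² = -4*z
∂²ψ/∂z² = 0
∇²ψ = -4*z
At (-2, 1, -3): 12.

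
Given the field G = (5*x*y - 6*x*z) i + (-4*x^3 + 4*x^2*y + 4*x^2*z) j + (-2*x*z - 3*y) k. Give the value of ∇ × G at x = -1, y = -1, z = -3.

(∇×G)₁ = ∂G₃/∂y − ∂G₂/∂z = -4*x^2 - 3
(∇×G)₂ = ∂G₁/∂z − ∂G₃/∂x = -6*x + 2*z
(∇×G)₃ = ∂G₂/∂x − ∂G₁/∂y = -12*x^2 + 8*x*y + 8*x*z - 5*x
∇×G = (-4*x^2 - 3, -6*x + 2*z, -12*x^2 + 8*x*y + 8*x*z - 5*x)
At (-1, -1, -3): (-7, 0, 25).

(-7, 0, 25)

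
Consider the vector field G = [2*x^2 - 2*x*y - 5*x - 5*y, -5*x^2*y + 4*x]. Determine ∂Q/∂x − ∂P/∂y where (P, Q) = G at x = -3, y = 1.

33

∂G₂/∂x = -10*x*y + 4
∂G₁/∂y = -2*x - 5
Scalar curl = -10*x*y + 2*x + 9
At (-3, 1): 33.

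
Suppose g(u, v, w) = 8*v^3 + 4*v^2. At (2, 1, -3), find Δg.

∂²g/∂u² = 0
∂²g/∂v² = 8*(6*v + 1)
∂²g/∂w² = 0
∇²g = 48*v + 8
At (2, 1, -3): 56.

56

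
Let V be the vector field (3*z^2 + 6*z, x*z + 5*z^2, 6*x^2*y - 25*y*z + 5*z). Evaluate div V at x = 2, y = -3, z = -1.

80

∂V₁/∂x = 0
∂V₂/∂y = 0
∂V₃/∂z = -25*y + 5
∇·V = -25*y + 5
At (2, -3, -1): 80.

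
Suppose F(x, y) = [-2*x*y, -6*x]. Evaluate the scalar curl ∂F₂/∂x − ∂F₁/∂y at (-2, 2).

∂F₂/∂x = -6
∂F₁/∂y = -2*x
Scalar curl = 2*x - 6
At (-2, 2): -10.

-10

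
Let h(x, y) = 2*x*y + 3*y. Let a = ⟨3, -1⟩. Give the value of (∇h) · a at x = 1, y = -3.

-23

∂h/∂x = 2*y
∂h/∂y = 2*x + 3
∇h at (1, -3) = (-6, 5)
∇h · a = (-6)(3) + (5)(-1) = -23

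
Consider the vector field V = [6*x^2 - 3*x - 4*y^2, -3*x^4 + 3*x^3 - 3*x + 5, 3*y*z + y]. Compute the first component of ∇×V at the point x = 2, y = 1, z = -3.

(∇×V)_1 = ∂V₃/∂y − ∂V₂/∂z
= 3*z + 1 − (0)
= 3*z + 1
At (2, 1, -3): -8.

-8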